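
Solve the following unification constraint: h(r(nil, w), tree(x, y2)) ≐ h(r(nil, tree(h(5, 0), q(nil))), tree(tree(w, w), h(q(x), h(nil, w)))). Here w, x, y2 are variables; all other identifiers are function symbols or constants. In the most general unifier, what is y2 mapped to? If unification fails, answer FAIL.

h(q(tree(tree(h(5, 0), q(nil)), tree(h(5, 0), q(nil)))), h(nil, tree(h(5, 0), q(nil))))

Decompose h/2: r(nil, w) ≐ r(nil, tree(h(5, 0), q(nil))),  tree(x, y2) ≐ tree(tree(w, w), h(q(x), h(nil, w))).
Decompose r/2: nil ≐ nil,  w ≐ tree(h(5, 0), q(nil)).
Delete trivial equation nil ≐ nil.
Bind w := tree(h(5, 0), q(nil)); substituting into the remaining equation gives: tree(x, y2) ≐ tree(tree(tree(h(5, 0), q(nil)), tree(h(5, 0), q(nil))), h(q(x), h(nil, tree(h(5, 0), q(nil))))).
Decompose tree/2: x ≐ tree(tree(h(5, 0), q(nil)), tree(h(5, 0), q(nil))),  y2 ≐ h(q(x), h(nil, tree(h(5, 0), q(nil)))).
Bind x := tree(tree(h(5, 0), q(nil)), tree(h(5, 0), q(nil))); substituting into the remaining equation gives: y2 ≐ h(q(tree(tree(h(5, 0), q(nil)), tree(h(5, 0), q(nil)))), h(nil, tree(h(5, 0), q(nil)))).
Bind y2 := h(q(tree(tree(h(5, 0), q(nil)), tree(h(5, 0), q(nil)))), h(nil, tree(h(5, 0), q(nil)))).
MGU = { w := tree(h(5, 0), q(nil)), x := tree(tree(h(5, 0), q(nil)), tree(h(5, 0), q(nil))), y2 := h(q(tree(tree(h(5, 0), q(nil)), tree(h(5, 0), q(nil)))), h(nil, tree(h(5, 0), q(nil)))) }, so y2 := h(q(tree(tree(h(5, 0), q(nil)), tree(h(5, 0), q(nil)))), h(nil, tree(h(5, 0), q(nil)))).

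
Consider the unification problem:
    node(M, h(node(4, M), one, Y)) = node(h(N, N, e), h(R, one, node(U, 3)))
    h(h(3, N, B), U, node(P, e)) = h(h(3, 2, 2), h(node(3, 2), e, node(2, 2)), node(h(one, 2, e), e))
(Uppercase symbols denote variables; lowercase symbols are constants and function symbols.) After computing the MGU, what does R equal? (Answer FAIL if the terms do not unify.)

Decompose node/2: M = h(N, N, e),  h(node(4, M), one, Y) = h(R, one, node(U, 3)).
Bind M := h(N, N, e); substituting into the one remaining equation that mentions M gives: h(node(4, h(N, N, e)), one, Y) = h(R, one, node(U, 3)).
Decompose h/3: node(4, h(N, N, e)) = R,  one = one,  Y = node(U, 3).
Bind R := node(4, h(N, N, e)); no other remaining equation mentions R.
Delete trivial equation one = one.
Bind Y := node(U, 3); no other remaining equation mentions Y.
Decompose h/3: h(3, N, B) = h(3, 2, 2),  U = h(node(3, 2), e, node(2, 2)),  node(P, e) = node(h(one, 2, e), e).
Decompose h/3: 3 = 3,  N = 2,  B = 2.
Delete trivial equation 3 = 3.
Bind N := 2; no other remaining equation mentions N. Substituting into the earlier bindings gives M := h(2, 2, e), R := node(4, h(2, 2, e)).
Bind B := 2; no other remaining equation mentions B.
Bind U := h(node(3, 2), e, node(2, 2)); no other remaining equation mentions U. Substituting into the earlier binding gives Y := node(h(node(3, 2), e, node(2, 2)), 3).
Decompose node/2: P = h(one, 2, e),  e = e.
Bind P := h(one, 2, e); no other remaining equation mentions P.
Delete trivial equation e = e.
MGU = { M ↦ h(2, 2, e), R ↦ node(4, h(2, 2, e)), Y ↦ node(h(node(3, 2), e, node(2, 2)), 3), N ↦ 2, B ↦ 2, U ↦ h(node(3, 2), e, node(2, 2)), P ↦ h(one, 2, e) }, so R ↦ node(4, h(2, 2, e)).

node(4, h(2, 2, e))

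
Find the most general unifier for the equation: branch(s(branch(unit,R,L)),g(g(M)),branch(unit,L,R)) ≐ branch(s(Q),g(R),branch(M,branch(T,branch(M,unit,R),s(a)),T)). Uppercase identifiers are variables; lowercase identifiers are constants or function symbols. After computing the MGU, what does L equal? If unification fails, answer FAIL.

branch(g(unit),branch(unit,unit,g(unit)),s(a))

Decompose branch/3: s(branch(unit,R,L)) ≐ s(Q),  g(g(M)) ≐ g(R),  branch(unit,L,R) ≐ branch(M,branch(T,branch(M,unit,R),s(a)),T).
Decompose s/1: branch(unit,R,L) ≐ Q.
Bind Q := branch(unit,R,L); no other remaining equation mentions Q.
Decompose g/1: g(M) ≐ R.
Bind R := g(M); substituting into the remaining equation gives: branch(unit,L,g(M)) ≐ branch(M,branch(T,branch(M,unit,g(M)),s(a)),T). Substituting into the earlier binding gives Q := branch(unit,g(M),L).
Decompose branch/3: unit ≐ M,  L ≐ branch(T,branch(M,unit,g(M)),s(a)),  g(M) ≐ T.
Bind M := unit; substituting into the remaining equations gives: L ≐ branch(T,branch(unit,unit,g(unit)),s(a)),  g(unit) ≐ T. Substituting into the earlier bindings gives Q := branch(unit,g(unit),L), R := g(unit).
Bind L := branch(T,branch(unit,unit,g(unit)),s(a)); no other remaining equation mentions L. Substituting into the earlier binding gives Q := branch(unit,g(unit),branch(T,branch(unit,unit,g(unit)),s(a))).
Bind T := g(unit). Substituting into the earlier bindings gives Q := branch(unit,g(unit),branch(g(unit),branch(unit,unit,g(unit)),s(a))), L := branch(g(unit),branch(unit,unit,g(unit)),s(a)).
MGU = { Q := branch(unit,g(unit),branch(g(unit),branch(unit,unit,g(unit)),s(a))), R := g(unit), M := unit, L := branch(g(unit),branch(unit,unit,g(unit)),s(a)), T := g(unit) }, so L := branch(g(unit),branch(unit,unit,g(unit)),s(a)).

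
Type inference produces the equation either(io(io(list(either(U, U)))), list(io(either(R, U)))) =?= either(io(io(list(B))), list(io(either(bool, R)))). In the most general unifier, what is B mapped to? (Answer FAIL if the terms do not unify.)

Decompose either/2: io(io(list(either(U, U)))) =?= io(io(list(B))),  list(io(either(R, U))) =?= list(io(either(bool, R))).
Decompose io/1: io(list(either(U, U))) =?= io(list(B)).
Decompose io/1: list(either(U, U)) =?= list(B).
Decompose list/1: either(U, U) =?= B.
Bind B := either(U, U); no other remaining equation mentions B.
Decompose list/1: io(either(R, U)) =?= io(either(bool, R)).
Decompose io/1: either(R, U) =?= either(bool, R).
Decompose either/2: R =?= bool,  U =?= R.
Bind R := bool; substituting into the remaining equation gives: U =?= bool.
Bind U := bool. Substituting into the earlier binding gives B := either(bool, bool).
MGU = { B -> either(bool, bool), R -> bool, U -> bool }, so B -> either(bool, bool).

either(bool, bool)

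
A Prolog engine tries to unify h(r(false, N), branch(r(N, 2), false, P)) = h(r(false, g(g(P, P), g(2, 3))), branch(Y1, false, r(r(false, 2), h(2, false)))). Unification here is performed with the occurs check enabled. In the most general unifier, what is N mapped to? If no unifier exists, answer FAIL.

g(g(r(r(false, 2), h(2, false)), r(r(false, 2), h(2, false))), g(2, 3))

Decompose h/2: r(false, N) = r(false, g(g(P, P), g(2, 3))),  branch(r(N, 2), false, P) = branch(Y1, false, r(r(false, 2), h(2, false))).
Decompose r/2: false = false,  N = g(g(P, P), g(2, 3)).
Delete trivial equation false = false.
Bind N := g(g(P, P), g(2, 3)); substituting into the remaining equation gives: branch(r(g(g(P, P), g(2, 3)), 2), false, P) = branch(Y1, false, r(r(false, 2), h(2, false))).
Decompose branch/3: r(g(g(P, P), g(2, 3)), 2) = Y1,  false = false,  P = r(r(false, 2), h(2, false)).
Bind Y1 := r(g(g(P, P), g(2, 3)), 2); no other remaining equation mentions Y1.
Delete trivial equation false = false.
Bind P := r(r(false, 2), h(2, false)). Substituting into the earlier bindings gives N := g(g(r(r(false, 2), h(2, false)), r(r(false, 2), h(2, false))), g(2, 3)), Y1 := r(g(g(r(r(false, 2), h(2, false)), r(r(false, 2), h(2, false))), g(2, 3)), 2).
MGU = { N ↦ g(g(r(r(false, 2), h(2, false)), r(r(false, 2), h(2, false))), g(2, 3)), Y1 ↦ r(g(g(r(r(false, 2), h(2, false)), r(r(false, 2), h(2, false))), g(2, 3)), 2), P ↦ r(r(false, 2), h(2, false)) }, so N ↦ g(g(r(r(false, 2), h(2, false)), r(r(false, 2), h(2, false))), g(2, 3)).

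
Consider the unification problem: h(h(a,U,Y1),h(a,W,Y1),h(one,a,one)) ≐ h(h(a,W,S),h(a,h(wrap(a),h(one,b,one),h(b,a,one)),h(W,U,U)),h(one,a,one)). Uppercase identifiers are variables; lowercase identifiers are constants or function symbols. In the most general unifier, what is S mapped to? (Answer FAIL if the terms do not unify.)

h(h(wrap(a),h(one,b,one),h(b,a,one)),h(wrap(a),h(one,b,one),h(b,a,one)),h(wrap(a),h(one,b,one),h(b,a,one)))

Decompose h/3: h(a,U,Y1) ≐ h(a,W,S),  h(a,W,Y1) ≐ h(a,h(wrap(a),h(one,b,one),h(b,a,one)),h(W,U,U)),  h(one,a,one) ≐ h(one,a,one).
Decompose h/3: a ≐ a,  U ≐ W,  Y1 ≐ S.
Delete trivial equation a ≐ a.
Bind U := W; substituting into the one remaining equation that mentions U gives: h(a,W,Y1) ≐ h(a,h(wrap(a),h(one,b,one),h(b,a,one)),h(W,W,W)).
Bind Y1 := S; substituting into the one remaining equation that mentions Y1 gives: h(a,W,S) ≐ h(a,h(wrap(a),h(one,b,one),h(b,a,one)),h(W,W,W)).
Decompose h/3: a ≐ a,  W ≐ h(wrap(a),h(one,b,one),h(b,a,one)),  S ≐ h(W,W,W).
Delete trivial equation a ≐ a.
Bind W := h(wrap(a),h(one,b,one),h(b,a,one)); substituting into the one remaining equation that mentions W gives: S ≐ h(h(wrap(a),h(one,b,one),h(b,a,one)),h(wrap(a),h(one,b,one),h(b,a,one)),h(wrap(a),h(one,b,one),h(b,a,one))). Substituting into the earlier binding gives U := h(wrap(a),h(one,b,one),h(b,a,one)).
Bind S := h(h(wrap(a),h(one,b,one),h(b,a,one)),h(wrap(a),h(one,b,one),h(b,a,one)),h(wrap(a),h(one,b,one),h(b,a,one))); no other remaining equation mentions S. Substituting into the earlier binding gives Y1 := h(h(wrap(a),h(one,b,one),h(b,a,one)),h(wrap(a),h(one,b,one),h(b,a,one)),h(wrap(a),h(one,b,one),h(b,a,one))).
Delete trivial equation h(one,a,one) ≐ h(one,a,one).
MGU = { U -> h(wrap(a),h(one,b,one),h(b,a,one)), Y1 -> h(h(wrap(a),h(one,b,one),h(b,a,one)),h(wrap(a),h(one,b,one),h(b,a,one)),h(wrap(a),h(one,b,one),h(b,a,one))), W -> h(wrap(a),h(one,b,one),h(b,a,one)), S -> h(h(wrap(a),h(one,b,one),h(b,a,one)),h(wrap(a),h(one,b,one),h(b,a,one)),h(wrap(a),h(one,b,one),h(b,a,one))) }, so S -> h(h(wrap(a),h(one,b,one),h(b,a,one)),h(wrap(a),h(one,b,one),h(b,a,one)),h(wrap(a),h(one,b,one),h(b,a,one))).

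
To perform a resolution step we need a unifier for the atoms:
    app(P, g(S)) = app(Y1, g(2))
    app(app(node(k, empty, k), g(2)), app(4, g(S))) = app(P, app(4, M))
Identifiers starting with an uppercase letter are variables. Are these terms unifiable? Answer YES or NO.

Decompose app/2: P = Y1,  g(S) = g(2).
Bind P := Y1; substituting into the one remaining equation that mentions P gives: app(app(node(k, empty, k), g(2)), app(4, g(S))) = app(Y1, app(4, M)).
Decompose g/1: S = 2.
Bind S := 2; substituting into the remaining equation gives: app(app(node(k, empty, k), g(2)), app(4, g(2))) = app(Y1, app(4, M)).
Decompose app/2: app(node(k, empty, k), g(2)) = Y1,  app(4, g(2)) = app(4, M).
Bind Y1 := app(node(k, empty, k), g(2)); no other remaining equation mentions Y1. Substituting into the earlier binding gives P := app(node(k, empty, k), g(2)).
Decompose app/2: 4 = 4,  g(2) = M.
Delete trivial equation 4 = 4.
Bind M := g(2).
No equations remain and no clash or occurs-check failure arose, so a unifier exists.

YES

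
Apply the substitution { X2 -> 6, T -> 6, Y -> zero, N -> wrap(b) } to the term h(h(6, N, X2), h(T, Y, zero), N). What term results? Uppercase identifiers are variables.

Replace each occurrence of X2 with 6.
Replace each occurrence of T with 6.
Replace each occurrence of Y with zero.
Replace each occurrence of N with wrap(b).
Result: h(h(6, wrap(b), 6), h(6, zero, zero), wrap(b)).

h(h(6, wrap(b), 6), h(6, zero, zero), wrap(b))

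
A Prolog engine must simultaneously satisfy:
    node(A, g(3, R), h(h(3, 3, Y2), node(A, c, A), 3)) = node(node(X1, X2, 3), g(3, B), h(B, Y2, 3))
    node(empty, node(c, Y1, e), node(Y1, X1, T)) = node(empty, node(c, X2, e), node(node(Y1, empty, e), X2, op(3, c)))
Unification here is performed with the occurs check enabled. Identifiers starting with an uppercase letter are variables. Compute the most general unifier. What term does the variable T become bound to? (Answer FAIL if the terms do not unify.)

FAIL

Decompose node/3: A = node(X1, X2, 3),  g(3, R) = g(3, B),  h(h(3, 3, Y2), node(A, c, A), 3) = h(B, Y2, 3).
Bind A := node(X1, X2, 3); substituting into the one remaining equation that mentions A gives: h(h(3, 3, Y2), node(node(X1, X2, 3), c, node(X1, X2, 3)), 3) = h(B, Y2, 3).
Decompose g/2: 3 = 3,  R = B.
Delete trivial equation 3 = 3.
Bind R := B; no other remaining equation mentions R.
Decompose h/3: h(3, 3, Y2) = B,  node(node(X1, X2, 3), c, node(X1, X2, 3)) = Y2,  3 = 3.
Bind B := h(3, 3, Y2); no other remaining equation mentions B. Substituting into the earlier binding gives R := h(3, 3, Y2).
Bind Y2 := node(node(X1, X2, 3), c, node(X1, X2, 3)); no other remaining equation mentions Y2. Substituting into the earlier bindings gives R := h(3, 3, node(node(X1, X2, 3), c, node(X1, X2, 3))), B := h(3, 3, node(node(X1, X2, 3), c, node(X1, X2, 3))).
Delete trivial equation 3 = 3.
Decompose node/3: empty = empty,  node(c, Y1, e) = node(c, X2, e),  node(Y1, X1, T) = node(node(Y1, empty, e), X2, op(3, c)).
Delete trivial equation empty = empty.
Decompose node/3: c = c,  Y1 = X2,  e = e.
Delete trivial equation c = c.
Bind Y1 := X2; substituting into the one remaining equation that mentions Y1 gives: node(X2, X1, T) = node(node(X2, empty, e), X2, op(3, c)).
Delete trivial equation e = e.
Decompose node/3: X2 = node(X2, empty, e),  X1 = X2,  T = op(3, c).
Occurs check fails: X2 occurs in node(X2, empty, e); the equation X2 = node(X2, empty, e) has no finite solution.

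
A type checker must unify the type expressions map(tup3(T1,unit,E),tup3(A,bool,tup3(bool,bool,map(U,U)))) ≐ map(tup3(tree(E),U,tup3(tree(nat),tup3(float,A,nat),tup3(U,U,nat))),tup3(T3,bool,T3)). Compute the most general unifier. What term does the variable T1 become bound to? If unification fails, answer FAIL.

Decompose map/2: tup3(T1,unit,E) ≐ tup3(tree(E),U,tup3(tree(nat),tup3(float,A,nat),tup3(U,U,nat))),  tup3(A,bool,tup3(bool,bool,map(U,U))) ≐ tup3(T3,bool,T3).
Decompose tup3/3: T1 ≐ tree(E),  unit ≐ U,  E ≐ tup3(tree(nat),tup3(float,A,nat),tup3(U,U,nat)).
Bind T1 := tree(E); no other remaining equation mentions T1.
Bind U := unit; substituting into the remaining equations gives: E ≐ tup3(tree(nat),tup3(float,A,nat),tup3(unit,unit,nat)),  tup3(A,bool,tup3(bool,bool,map(unit,unit))) ≐ tup3(T3,bool,T3).
Bind E := tup3(tree(nat),tup3(float,A,nat),tup3(unit,unit,nat)); no other remaining equation mentions E. Substituting into the earlier binding gives T1 := tree(tup3(tree(nat),tup3(float,A,nat),tup3(unit,unit,nat))).
Decompose tup3/3: A ≐ T3,  bool ≐ bool,  tup3(bool,bool,map(unit,unit)) ≐ T3.
Bind A := T3; no other remaining equation mentions A. Substituting into the earlier bindings gives T1 := tree(tup3(tree(nat),tup3(float,T3,nat),tup3(unit,unit,nat))), E := tup3(tree(nat),tup3(float,T3,nat),tup3(unit,unit,nat)).
Delete trivial equation bool ≐ bool.
Bind T3 := tup3(bool,bool,map(unit,unit)). Substituting into the earlier bindings gives T1 := tree(tup3(tree(nat),tup3(float,tup3(bool,bool,map(unit,unit)),nat),tup3(unit,unit,nat))), E := tup3(tree(nat),tup3(float,tup3(bool,bool,map(unit,unit)),nat),tup3(unit,unit,nat)), A := tup3(bool,bool,map(unit,unit)).
MGU = { T1 ↦ tree(tup3(tree(nat),tup3(float,tup3(bool,bool,map(unit,unit)),nat),tup3(unit,unit,nat))), U ↦ unit, E ↦ tup3(tree(nat),tup3(float,tup3(bool,bool,map(unit,unit)),nat),tup3(unit,unit,nat)), A ↦ tup3(bool,bool,map(unit,unit)), T3 ↦ tup3(bool,bool,map(unit,unit)) }, so T1 ↦ tree(tup3(tree(nat),tup3(float,tup3(bool,bool,map(unit,unit)),nat),tup3(unit,unit,nat))).

tree(tup3(tree(nat),tup3(float,tup3(bool,bool,map(unit,unit)),nat),tup3(unit,unit,nat)))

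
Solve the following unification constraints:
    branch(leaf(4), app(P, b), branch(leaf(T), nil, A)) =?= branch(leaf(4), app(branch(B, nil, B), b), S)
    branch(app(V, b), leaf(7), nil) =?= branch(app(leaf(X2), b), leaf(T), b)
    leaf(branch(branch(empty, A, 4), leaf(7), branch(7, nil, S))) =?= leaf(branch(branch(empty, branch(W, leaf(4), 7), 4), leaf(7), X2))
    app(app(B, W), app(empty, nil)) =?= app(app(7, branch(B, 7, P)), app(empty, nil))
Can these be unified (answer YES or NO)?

NO

Decompose branch/3: leaf(4) =?= leaf(4),  app(P, b) =?= app(branch(B, nil, B), b),  branch(leaf(T), nil, A) =?= S.
Delete trivial equation leaf(4) =?= leaf(4).
Decompose app/2: P =?= branch(B, nil, B),  b =?= b.
Bind P := branch(B, nil, B); substituting into the one remaining equation that mentions P gives: app(app(B, W), app(empty, nil)) =?= app(app(7, branch(B, 7, branch(B, nil, B))), app(empty, nil)).
Delete trivial equation b =?= b.
Bind S := branch(leaf(T), nil, A); substituting into the one remaining equation that mentions S gives: leaf(branch(branch(empty, A, 4), leaf(7), branch(7, nil, branch(leaf(T), nil, A)))) =?= leaf(branch(branch(empty, branch(W, leaf(4), 7), 4), leaf(7), X2)).
Decompose branch/3: app(V, b) =?= app(leaf(X2), b),  leaf(7) =?= leaf(T),  nil =?= b.
Decompose app/2: V =?= leaf(X2),  b =?= b.
Bind V := leaf(X2); no other remaining equation mentions V.
Delete trivial equation b =?= b.
Decompose leaf/1: 7 =?= T.
Bind T := 7; substituting into the one remaining equation that mentions T gives: leaf(branch(branch(empty, A, 4), leaf(7), branch(7, nil, branch(leaf(7), nil, A)))) =?= leaf(branch(branch(empty, branch(W, leaf(4), 7), 4), leaf(7), X2)). Substituting into the earlier binding gives S := branch(leaf(7), nil, A).
Clash: constants nil and b differ; no unifier exists.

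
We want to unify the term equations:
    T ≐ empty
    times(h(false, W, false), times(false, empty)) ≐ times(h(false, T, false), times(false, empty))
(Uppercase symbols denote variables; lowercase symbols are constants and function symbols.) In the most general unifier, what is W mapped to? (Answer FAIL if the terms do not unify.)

Bind T := empty; substituting into the remaining equation gives: times(h(false, W, false), times(false, empty)) ≐ times(h(false, empty, false), times(false, empty)).
Decompose times/2: h(false, W, false) ≐ h(false, empty, false),  times(false, empty) ≐ times(false, empty).
Decompose h/3: false ≐ false,  W ≐ empty,  false ≐ false.
Delete trivial equation false ≐ false.
Bind W := empty; no other remaining equation mentions W.
Delete trivial equation false ≐ false.
Delete trivial equation times(false, empty) ≐ times(false, empty).
MGU = { T := empty, W := empty }, so W := empty.

empty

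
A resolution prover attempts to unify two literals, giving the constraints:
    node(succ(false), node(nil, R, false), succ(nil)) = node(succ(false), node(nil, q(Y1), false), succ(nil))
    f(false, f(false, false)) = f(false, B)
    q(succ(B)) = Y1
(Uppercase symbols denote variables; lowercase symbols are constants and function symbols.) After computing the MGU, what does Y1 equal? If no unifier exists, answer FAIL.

q(succ(f(false, false)))

Decompose node/3: succ(false) = succ(false),  node(nil, R, false) = node(nil, q(Y1), false),  succ(nil) = succ(nil).
Delete trivial equation succ(false) = succ(false).
Decompose node/3: nil = nil,  R = q(Y1),  false = false.
Delete trivial equation nil = nil.
Bind R := q(Y1); no other remaining equation mentions R.
Delete trivial equation false = false.
Delete trivial equation succ(nil) = succ(nil).
Decompose f/2: false = false,  f(false, false) = B.
Delete trivial equation false = false.
Bind B := f(false, false); substituting into the remaining equation gives: q(succ(f(false, false))) = Y1.
Bind Y1 := q(succ(f(false, false))). Substituting into the earlier binding gives R := q(q(succ(f(false, false)))).
MGU = { R ↦ q(q(succ(f(false, false)))), B ↦ f(false, false), Y1 ↦ q(succ(f(false, false))) }, so Y1 ↦ q(succ(f(false, false))).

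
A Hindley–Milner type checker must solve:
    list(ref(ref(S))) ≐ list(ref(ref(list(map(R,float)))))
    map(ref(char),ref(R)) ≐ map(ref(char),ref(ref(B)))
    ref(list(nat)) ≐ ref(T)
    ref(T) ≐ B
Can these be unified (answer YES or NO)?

Decompose list/1: ref(ref(S)) ≐ ref(ref(list(map(R,float)))).
Decompose ref/1: ref(S) ≐ ref(list(map(R,float))).
Decompose ref/1: S ≐ list(map(R,float)).
Bind S := list(map(R,float)); no other remaining equation mentions S.
Decompose map/2: ref(char) ≐ ref(char),  ref(R) ≐ ref(ref(B)).
Delete trivial equation ref(char) ≐ ref(char).
Decompose ref/1: R ≐ ref(B).
Bind R := ref(B); no other remaining equation mentions R. Substituting into the earlier binding gives S := list(map(ref(B),float)).
Decompose ref/1: list(nat) ≐ T.
Bind T := list(nat); substituting into the remaining equation gives: ref(list(nat)) ≐ B.
Bind B := ref(list(nat)). Substituting into the earlier bindings gives S := list(map(ref(ref(list(nat))),float)), R := ref(ref(list(nat))).
No equations remain and no clash or occurs-check failure arose, so a unifier exists.

YES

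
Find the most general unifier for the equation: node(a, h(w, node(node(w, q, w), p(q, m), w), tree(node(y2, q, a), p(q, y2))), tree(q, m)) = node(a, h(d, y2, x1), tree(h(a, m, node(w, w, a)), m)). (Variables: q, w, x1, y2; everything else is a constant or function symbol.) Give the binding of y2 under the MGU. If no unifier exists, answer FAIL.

Decompose node/3: a = a,  h(w, node(node(w, q, w), p(q, m), w), tree(node(y2, q, a), p(q, y2))) = h(d, y2, x1),  tree(q, m) = tree(h(a, m, node(w, w, a)), m).
Delete trivial equation a = a.
Decompose h/3: w = d,  node(node(w, q, w), p(q, m), w) = y2,  tree(node(y2, q, a), p(q, y2)) = x1.
Bind w := d; substituting into the 2 remaining equations that mention w gives: node(node(d, q, d), p(q, m), d) = y2,  tree(q, m) = tree(h(a, m, node(d, d, a)), m).
Bind y2 := node(node(d, q, d), p(q, m), d); substituting into the one remaining equation that mentions y2 gives: tree(node(node(node(d, q, d), p(q, m), d), q, a), p(q, node(node(d, q, d), p(q, m), d))) = x1.
Bind x1 := tree(node(node(node(d, q, d), p(q, m), d), q, a), p(q, node(node(d, q, d), p(q, m), d))); no other remaining equation mentions x1.
Decompose tree/2: q = h(a, m, node(d, d, a)),  m = m.
Bind q := h(a, m, node(d, d, a)); no other remaining equation mentions q. Substituting into the earlier bindings gives y2 := node(node(d, h(a, m, node(d, d, a)), d), p(h(a, m, node(d, d, a)), m), d), x1 := tree(node(node(node(d, h(a, m, node(d, d, a)), d), p(h(a, m, node(d, d, a)), m), d), h(a, m, node(d, d, a)), a), p(h(a, m, node(d, d, a)), node(node(d, h(a, m, node(d, d, a)), d), p(h(a, m, node(d, d, a)), m), d))).
Delete trivial equation m = m.
MGU = { w := d, y2 := node(node(d, h(a, m, node(d, d, a)), d), p(h(a, m, node(d, d, a)), m), d), x1 := tree(node(node(node(d, h(a, m, node(d, d, a)), d), p(h(a, m, node(d, d, a)), m), d), h(a, m, node(d, d, a)), a), p(h(a, m, node(d, d, a)), node(node(d, h(a, m, node(d, d, a)), d), p(h(a, m, node(d, d, a)), m), d))), q := h(a, m, node(d, d, a)) }, so y2 := node(node(d, h(a, m, node(d, d, a)), d), p(h(a, m, node(d, d, a)), m), d).

node(node(d, h(a, m, node(d, d, a)), d), p(h(a, m, node(d, d, a)), m), d)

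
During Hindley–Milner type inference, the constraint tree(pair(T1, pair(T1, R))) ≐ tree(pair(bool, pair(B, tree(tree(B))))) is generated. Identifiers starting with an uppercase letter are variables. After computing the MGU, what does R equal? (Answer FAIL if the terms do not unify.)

tree(tree(bool))

Decompose tree/1: pair(T1, pair(T1, R)) ≐ pair(bool, pair(B, tree(tree(B)))).
Decompose pair/2: T1 ≐ bool,  pair(T1, R) ≐ pair(B, tree(tree(B))).
Bind T1 := bool; substituting into the remaining equation gives: pair(bool, R) ≐ pair(B, tree(tree(B))).
Decompose pair/2: bool ≐ B,  R ≐ tree(tree(B)).
Bind B := bool; substituting into the remaining equation gives: R ≐ tree(tree(bool)).
Bind R := tree(tree(bool)).
MGU = { T1 ↦ bool, B ↦ bool, R ↦ tree(tree(bool)) }, so R ↦ tree(tree(bool)).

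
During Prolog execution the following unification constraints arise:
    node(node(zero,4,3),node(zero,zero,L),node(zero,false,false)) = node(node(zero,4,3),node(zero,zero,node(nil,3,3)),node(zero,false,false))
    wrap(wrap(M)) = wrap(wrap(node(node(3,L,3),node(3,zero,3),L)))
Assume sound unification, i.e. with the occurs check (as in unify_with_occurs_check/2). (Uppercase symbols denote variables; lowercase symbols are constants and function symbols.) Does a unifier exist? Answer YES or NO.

YES

Decompose node/3: node(zero,4,3) = node(zero,4,3),  node(zero,zero,L) = node(zero,zero,node(nil,3,3)),  node(zero,false,false) = node(zero,false,false).
Delete trivial equation node(zero,4,3) = node(zero,4,3).
Decompose node/3: zero = zero,  zero = zero,  L = node(nil,3,3).
Delete trivial equation zero = zero.
Delete trivial equation zero = zero.
Bind L := node(nil,3,3); substituting into the one remaining equation that mentions L gives: wrap(wrap(M)) = wrap(wrap(node(node(3,node(nil,3,3),3),node(3,zero,3),node(nil,3,3)))).
Delete trivial equation node(zero,false,false) = node(zero,false,false).
Decompose wrap/1: wrap(M) = wrap(node(node(3,node(nil,3,3),3),node(3,zero,3),node(nil,3,3))).
Decompose wrap/1: M = node(node(3,node(nil,3,3),3),node(3,zero,3),node(nil,3,3)).
Bind M := node(node(3,node(nil,3,3),3),node(3,zero,3),node(nil,3,3)).
No equations remain and no clash or occurs-check failure arose, so a unifier exists.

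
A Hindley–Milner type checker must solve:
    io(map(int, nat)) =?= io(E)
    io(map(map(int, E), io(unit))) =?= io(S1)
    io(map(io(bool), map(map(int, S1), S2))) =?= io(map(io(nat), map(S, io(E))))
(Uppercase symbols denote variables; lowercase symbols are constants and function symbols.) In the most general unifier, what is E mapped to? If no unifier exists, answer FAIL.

Decompose io/1: map(int, nat) =?= E.
Bind E := map(int, nat); substituting into the remaining equations gives: io(map(map(int, map(int, nat)), io(unit))) =?= io(S1),  io(map(io(bool), map(map(int, S1), S2))) =?= io(map(io(nat), map(S, io(map(int, nat))))).
Decompose io/1: map(map(int, map(int, nat)), io(unit)) =?= S1.
Bind S1 := map(map(int, map(int, nat)), io(unit)); substituting into the remaining equation gives: io(map(io(bool), map(map(int, map(map(int, map(int, nat)), io(unit))), S2))) =?= io(map(io(nat), map(S, io(map(int, nat))))).
Decompose io/1: map(io(bool), map(map(int, map(map(int, map(int, nat)), io(unit))), S2)) =?= map(io(nat), map(S, io(map(int, nat)))).
Decompose map/2: io(bool) =?= io(nat),  map(map(int, map(map(int, map(int, nat)), io(unit))), S2) =?= map(S, io(map(int, nat))).
Decompose io/1: bool =?= nat.
Clash: constants bool and nat differ; no unifier exists.

FAIL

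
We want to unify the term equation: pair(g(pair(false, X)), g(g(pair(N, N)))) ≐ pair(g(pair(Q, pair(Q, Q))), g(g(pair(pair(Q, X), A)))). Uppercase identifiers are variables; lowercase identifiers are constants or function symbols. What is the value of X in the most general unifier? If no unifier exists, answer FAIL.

Decompose pair/2: g(pair(false, X)) ≐ g(pair(Q, pair(Q, Q))),  g(g(pair(N, N))) ≐ g(g(pair(pair(Q, X), A))).
Decompose g/1: pair(false, X) ≐ pair(Q, pair(Q, Q)).
Decompose pair/2: false ≐ Q,  X ≐ pair(Q, Q).
Bind Q := false; substituting into the remaining equations gives: X ≐ pair(false, false),  g(g(pair(N, N))) ≐ g(g(pair(pair(false, X), A))).
Bind X := pair(false, false); substituting into the remaining equation gives: g(g(pair(N, N))) ≐ g(g(pair(pair(false, pair(false, false)), A))).
Decompose g/1: g(pair(N, N)) ≐ g(pair(pair(false, pair(false, false)), A)).
Decompose g/1: pair(N, N) ≐ pair(pair(false, pair(false, false)), A).
Decompose pair/2: N ≐ pair(false, pair(false, false)),  N ≐ A.
Bind N := pair(false, pair(false, false)); substituting into the remaining equation gives: pair(false, pair(false, false)) ≐ A.
Bind A := pair(false, pair(false, false)).
MGU = { Q := false, X := pair(false, false), N := pair(false, pair(false, false)), A := pair(false, pair(false, false)) }, so X := pair(false, false).

pair(false, false)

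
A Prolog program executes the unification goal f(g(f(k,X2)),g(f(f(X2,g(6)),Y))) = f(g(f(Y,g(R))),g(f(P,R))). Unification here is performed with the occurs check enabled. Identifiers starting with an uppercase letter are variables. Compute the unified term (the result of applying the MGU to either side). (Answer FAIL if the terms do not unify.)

Decompose f/2: g(f(k,X2)) = g(f(Y,g(R))),  g(f(f(X2,g(6)),Y)) = g(f(P,R)).
Decompose g/1: f(k,X2) = f(Y,g(R)).
Decompose f/2: k = Y,  X2 = g(R).
Bind Y := k; substituting into the one remaining equation that mentions Y gives: g(f(f(X2,g(6)),k)) = g(f(P,R)).
Bind X2 := g(R); substituting into the remaining equation gives: g(f(f(g(R),g(6)),k)) = g(f(P,R)).
Decompose g/1: f(f(g(R),g(6)),k) = f(P,R).
Decompose f/2: f(g(R),g(6)) = P,  k = R.
Bind P := f(g(R),g(6)); no other remaining equation mentions P.
Bind R := k. Substituting into the earlier bindings gives X2 := g(k), P := f(g(k),g(6)).
Applying the MGU to either side gives f(g(f(k,g(k))),g(f(f(g(k),g(6)),k))).

f(g(f(k,g(k))),g(f(f(g(k),g(6)),k)))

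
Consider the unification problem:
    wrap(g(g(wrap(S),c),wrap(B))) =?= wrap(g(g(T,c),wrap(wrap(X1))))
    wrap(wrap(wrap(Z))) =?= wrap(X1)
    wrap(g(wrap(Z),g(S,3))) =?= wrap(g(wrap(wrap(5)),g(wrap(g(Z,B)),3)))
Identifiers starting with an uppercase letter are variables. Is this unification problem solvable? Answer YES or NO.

Decompose wrap/1: g(g(wrap(S),c),wrap(B)) =?= g(g(T,c),wrap(wrap(X1))).
Decompose g/2: g(wrap(S),c) =?= g(T,c),  wrap(B) =?= wrap(wrap(X1)).
Decompose g/2: wrap(S) =?= T,  c =?= c.
Bind T := wrap(S); no other remaining equation mentions T.
Delete trivial equation c =?= c.
Decompose wrap/1: B =?= wrap(X1).
Bind B := wrap(X1); substituting into the one remaining equation that mentions B gives: wrap(g(wrap(Z),g(S,3))) =?= wrap(g(wrap(wrap(5)),g(wrap(g(Z,wrap(X1))),3))).
Decompose wrap/1: wrap(wrap(Z)) =?= X1.
Bind X1 := wrap(wrap(Z)); substituting into the remaining equation gives: wrap(g(wrap(Z),g(S,3))) =?= wrap(g(wrap(wrap(5)),g(wrap(g(Z,wrap(wrap(wrap(Z))))),3))). Substituting into the earlier binding gives B := wrap(wrap(wrap(Z))).
Decompose wrap/1: g(wrap(Z),g(S,3)) =?= g(wrap(wrap(5)),g(wrap(g(Z,wrap(wrap(wrap(Z))))),3)).
Decompose g/2: wrap(Z) =?= wrap(wrap(5)),  g(S,3) =?= g(wrap(g(Z,wrap(wrap(wrap(Z))))),3).
Decompose wrap/1: Z =?= wrap(5).
Bind Z := wrap(5); substituting into the remaining equation gives: g(S,3) =?= g(wrap(g(wrap(5),wrap(wrap(wrap(wrap(5)))))),3). Substituting into the earlier bindings gives B := wrap(wrap(wrap(wrap(5)))), X1 := wrap(wrap(wrap(5))).
Decompose g/2: S =?= wrap(g(wrap(5),wrap(wrap(wrap(wrap(5)))))),  3 =?= 3.
Bind S := wrap(g(wrap(5),wrap(wrap(wrap(wrap(5)))))); no other remaining equation mentions S. Substituting into the earlier binding gives T := wrap(wrap(g(wrap(5),wrap(wrap(wrap(wrap(5))))))).
Delete trivial equation 3 =?= 3.
No equations remain and no clash or occurs-check failure arose, so a unifier exists.

YES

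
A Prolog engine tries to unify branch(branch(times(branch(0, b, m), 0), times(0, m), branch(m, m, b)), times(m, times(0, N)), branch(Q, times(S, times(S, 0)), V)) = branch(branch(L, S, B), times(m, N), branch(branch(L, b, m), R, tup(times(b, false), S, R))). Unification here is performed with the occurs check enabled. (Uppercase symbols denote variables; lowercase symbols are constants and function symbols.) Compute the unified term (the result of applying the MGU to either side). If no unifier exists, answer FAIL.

Decompose branch/3: branch(times(branch(0, b, m), 0), times(0, m), branch(m, m, b)) = branch(L, S, B),  times(m, times(0, N)) = times(m, N),  branch(Q, times(S, times(S, 0)), V) = branch(branch(L, b, m), R, tup(times(b, false), S, R)).
Decompose branch/3: times(branch(0, b, m), 0) = L,  times(0, m) = S,  branch(m, m, b) = B.
Bind L := times(branch(0, b, m), 0); substituting into the one remaining equation that mentions L gives: branch(Q, times(S, times(S, 0)), V) = branch(branch(times(branch(0, b, m), 0), b, m), R, tup(times(b, false), S, R)).
Bind S := times(0, m); substituting into the one remaining equation that mentions S gives: branch(Q, times(times(0, m), times(times(0, m), 0)), V) = branch(branch(times(branch(0, b, m), 0), b, m), R, tup(times(b, false), times(0, m), R)).
Bind B := branch(m, m, b); no other remaining equation mentions B.
Decompose times/2: m = m,  times(0, N) = N.
Delete trivial equation m = m.
Occurs check fails: N occurs in times(0, N); the equation N = times(0, N) has no finite solution.

FAIL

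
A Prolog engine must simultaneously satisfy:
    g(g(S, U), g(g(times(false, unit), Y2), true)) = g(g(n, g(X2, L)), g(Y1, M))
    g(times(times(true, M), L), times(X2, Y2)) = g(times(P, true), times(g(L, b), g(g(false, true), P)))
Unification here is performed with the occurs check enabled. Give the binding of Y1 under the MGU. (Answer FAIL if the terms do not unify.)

Decompose g/2: g(S, U) = g(n, g(X2, L)),  g(g(times(false, unit), Y2), true) = g(Y1, M).
Decompose g/2: S = n,  U = g(X2, L).
Bind S := n; no other remaining equation mentions S.
Bind U := g(X2, L); no other remaining equation mentions U.
Decompose g/2: g(times(false, unit), Y2) = Y1,  true = M.
Bind Y1 := g(times(false, unit), Y2); no other remaining equation mentions Y1.
Bind M := true; substituting into the remaining equation gives: g(times(times(true, true), L), times(X2, Y2)) = g(times(P, true), times(g(L, b), g(g(false, true), P))).
Decompose g/2: times(times(true, true), L) = times(P, true),  times(X2, Y2) = times(g(L, b), g(g(false, true), P)).
Decompose times/2: times(true, true) = P,  L = true.
Bind P := times(true, true); substituting into the one remaining equation that mentions P gives: times(X2, Y2) = times(g(L, b), g(g(false, true), times(true, true))).
Bind L := true; substituting into the remaining equation gives: times(X2, Y2) = times(g(true, b), g(g(false, true), times(true, true))). Substituting into the earlier binding gives U := g(X2, true).
Decompose times/2: X2 = g(true, b),  Y2 = g(g(false, true), times(true, true)).
Bind X2 := g(true, b); no other remaining equation mentions X2. Substituting into the earlier binding gives U := g(g(true, b), true).
Bind Y2 := g(g(false, true), times(true, true)). Substituting into the earlier binding gives Y1 := g(times(false, unit), g(g(false, true), times(true, true))).
MGU = { S -> n, U -> g(g(true, b), true), Y1 -> g(times(false, unit), g(g(false, true), times(true, true))), M -> true, P -> times(true, true), L -> true, X2 -> g(true, b), Y2 -> g(g(false, true), times(true, true)) }, so Y1 -> g(times(false, unit), g(g(false, true), times(true, true))).

g(times(false, unit), g(g(false, true), times(true, true)))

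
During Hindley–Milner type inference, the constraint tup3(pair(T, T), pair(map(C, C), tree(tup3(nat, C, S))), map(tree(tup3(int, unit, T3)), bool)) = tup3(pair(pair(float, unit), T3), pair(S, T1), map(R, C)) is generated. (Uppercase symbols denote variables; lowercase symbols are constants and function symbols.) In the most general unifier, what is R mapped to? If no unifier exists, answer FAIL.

Decompose tup3/3: pair(T, T) = pair(pair(float, unit), T3),  pair(map(C, C), tree(tup3(nat, C, S))) = pair(S, T1),  map(tree(tup3(int, unit, T3)), bool) = map(R, C).
Decompose pair/2: T = pair(float, unit),  T = T3.
Bind T := pair(float, unit); substituting into the one remaining equation that mentions T gives: pair(float, unit) = T3.
Bind T3 := pair(float, unit); substituting into the one remaining equation that mentions T3 gives: map(tree(tup3(int, unit, pair(float, unit))), bool) = map(R, C).
Decompose pair/2: map(C, C) = S,  tree(tup3(nat, C, S)) = T1.
Bind S := map(C, C); substituting into the one remaining equation that mentions S gives: tree(tup3(nat, C, map(C, C))) = T1.
Bind T1 := tree(tup3(nat, C, map(C, C))); no other remaining equation mentions T1.
Decompose map/2: tree(tup3(int, unit, pair(float, unit))) = R,  bool = C.
Bind R := tree(tup3(int, unit, pair(float, unit))); no other remaining equation mentions R.
Bind C := bool. Substituting into the earlier bindings gives S := map(bool, bool), T1 := tree(tup3(nat, bool, map(bool, bool))).
MGU = { T -> pair(float, unit), T3 -> pair(float, unit), S -> map(bool, bool), T1 -> tree(tup3(nat, bool, map(bool, bool))), R -> tree(tup3(int, unit, pair(float, unit))), C -> bool }, so R -> tree(tup3(int, unit, pair(float, unit))).

tree(tup3(int, unit, pair(float, unit)))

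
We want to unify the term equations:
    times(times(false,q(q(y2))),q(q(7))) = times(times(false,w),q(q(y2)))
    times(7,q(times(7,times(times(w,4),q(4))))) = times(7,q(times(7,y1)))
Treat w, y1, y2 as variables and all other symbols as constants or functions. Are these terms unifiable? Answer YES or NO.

Decompose times/2: times(false,q(q(y2))) = times(false,w),  q(q(7)) = q(q(y2)).
Decompose times/2: false = false,  q(q(y2)) = w.
Delete trivial equation false = false.
Bind w := q(q(y2)); substituting into the one remaining equation that mentions w gives: times(7,q(times(7,times(times(q(q(y2)),4),q(4))))) = times(7,q(times(7,y1))).
Decompose q/1: q(7) = q(y2).
Decompose q/1: 7 = y2.
Bind y2 := 7; substituting into the remaining equation gives: times(7,q(times(7,times(times(q(q(7)),4),q(4))))) = times(7,q(times(7,y1))). Substituting into the earlier binding gives w := q(q(7)).
Decompose times/2: 7 = 7,  q(times(7,times(times(q(q(7)),4),q(4)))) = q(times(7,y1)).
Delete trivial equation 7 = 7.
Decompose q/1: times(7,times(times(q(q(7)),4),q(4))) = times(7,y1).
Decompose times/2: 7 = 7,  times(times(q(q(7)),4),q(4)) = y1.
Delete trivial equation 7 = 7.
Bind y1 := times(times(q(q(7)),4),q(4)).
No equations remain and no clash or occurs-check failure arose, so a unifier exists.

YES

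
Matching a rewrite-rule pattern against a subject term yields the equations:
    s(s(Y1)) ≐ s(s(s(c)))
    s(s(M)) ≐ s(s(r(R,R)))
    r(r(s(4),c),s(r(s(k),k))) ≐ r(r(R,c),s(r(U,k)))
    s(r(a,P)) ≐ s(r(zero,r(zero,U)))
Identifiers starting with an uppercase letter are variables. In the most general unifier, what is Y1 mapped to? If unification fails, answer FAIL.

FAIL

Decompose s/1: s(Y1) ≐ s(s(c)).
Decompose s/1: Y1 ≐ s(c).
Bind Y1 := s(c); no other remaining equation mentions Y1.
Decompose s/1: s(M) ≐ s(r(R,R)).
Decompose s/1: M ≐ r(R,R).
Bind M := r(R,R); no other remaining equation mentions M.
Decompose r/2: r(s(4),c) ≐ r(R,c),  s(r(s(k),k)) ≐ s(r(U,k)).
Decompose r/2: s(4) ≐ R,  c ≐ c.
Bind R := s(4); no other remaining equation mentions R. Substituting into the earlier binding gives M := r(s(4),s(4)).
Delete trivial equation c ≐ c.
Decompose s/1: r(s(k),k) ≐ r(U,k).
Decompose r/2: s(k) ≐ U,  k ≐ k.
Bind U := s(k); substituting into the one remaining equation that mentions U gives: s(r(a,P)) ≐ s(r(zero,r(zero,s(k)))).
Delete trivial equation k ≐ k.
Decompose s/1: r(a,P) ≐ r(zero,r(zero,s(k))).
Decompose r/2: a ≐ zero,  P ≐ r(zero,s(k)).
Clash: constants a and zero differ; no unifier exists.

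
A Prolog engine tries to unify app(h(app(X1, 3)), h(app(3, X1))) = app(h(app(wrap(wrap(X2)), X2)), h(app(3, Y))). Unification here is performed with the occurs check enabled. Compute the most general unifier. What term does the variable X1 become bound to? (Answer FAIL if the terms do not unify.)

wrap(wrap(3))

Decompose app/2: h(app(X1, 3)) = h(app(wrap(wrap(X2)), X2)),  h(app(3, X1)) = h(app(3, Y)).
Decompose h/1: app(X1, 3) = app(wrap(wrap(X2)), X2).
Decompose app/2: X1 = wrap(wrap(X2)),  3 = X2.
Bind X1 := wrap(wrap(X2)); substituting into the one remaining equation that mentions X1 gives: h(app(3, wrap(wrap(X2)))) = h(app(3, Y)).
Bind X2 := 3; substituting into the remaining equation gives: h(app(3, wrap(wrap(3)))) = h(app(3, Y)). Substituting into the earlier binding gives X1 := wrap(wrap(3)).
Decompose h/1: app(3, wrap(wrap(3))) = app(3, Y).
Decompose app/2: 3 = 3,  wrap(wrap(3)) = Y.
Delete trivial equation 3 = 3.
Bind Y := wrap(wrap(3)).
MGU = { X1 ↦ wrap(wrap(3)), X2 ↦ 3, Y ↦ wrap(wrap(3)) }, so X1 ↦ wrap(wrap(3)).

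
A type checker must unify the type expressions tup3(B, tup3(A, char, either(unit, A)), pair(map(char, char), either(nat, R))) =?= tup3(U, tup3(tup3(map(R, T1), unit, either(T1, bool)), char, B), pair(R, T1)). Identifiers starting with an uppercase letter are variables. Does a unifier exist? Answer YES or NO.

YES

Decompose tup3/3: B =?= U,  tup3(A, char, either(unit, A)) =?= tup3(tup3(map(R, T1), unit, either(T1, bool)), char, B),  pair(map(char, char), either(nat, R)) =?= pair(R, T1).
Bind B := U; substituting into the one remaining equation that mentions B gives: tup3(A, char, either(unit, A)) =?= tup3(tup3(map(R, T1), unit, either(T1, bool)), char, U).
Decompose tup3/3: A =?= tup3(map(R, T1), unit, either(T1, bool)),  char =?= char,  either(unit, A) =?= U.
Bind A := tup3(map(R, T1), unit, either(T1, bool)); substituting into the one remaining equation that mentions A gives: either(unit, tup3(map(R, T1), unit, either(T1, bool))) =?= U.
Delete trivial equation char =?= char.
Bind U := either(unit, tup3(map(R, T1), unit, either(T1, bool))); no other remaining equation mentions U. Substituting into the earlier binding gives B := either(unit, tup3(map(R, T1), unit, either(T1, bool))).
Decompose pair/2: map(char, char) =?= R,  either(nat, R) =?= T1.
Bind R := map(char, char); substituting into the remaining equation gives: either(nat, map(char, char)) =?= T1. Substituting into the earlier bindings gives B := either(unit, tup3(map(map(char, char), T1), unit, either(T1, bool))), A := tup3(map(map(char, char), T1), unit, either(T1, bool)), U := either(unit, tup3(map(map(char, char), T1), unit, either(T1, bool))).
Bind T1 := either(nat, map(char, char)). Substituting into the earlier bindings gives B := either(unit, tup3(map(map(char, char), either(nat, map(char, char))), unit, either(either(nat, map(char, char)), bool))), A := tup3(map(map(char, char), either(nat, map(char, char))), unit, either(either(nat, map(char, char)), bool)), U := either(unit, tup3(map(map(char, char), either(nat, map(char, char))), unit, either(either(nat, map(char, char)), bool))).
No equations remain and no clash or occurs-check failure arose, so a unifier exists.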